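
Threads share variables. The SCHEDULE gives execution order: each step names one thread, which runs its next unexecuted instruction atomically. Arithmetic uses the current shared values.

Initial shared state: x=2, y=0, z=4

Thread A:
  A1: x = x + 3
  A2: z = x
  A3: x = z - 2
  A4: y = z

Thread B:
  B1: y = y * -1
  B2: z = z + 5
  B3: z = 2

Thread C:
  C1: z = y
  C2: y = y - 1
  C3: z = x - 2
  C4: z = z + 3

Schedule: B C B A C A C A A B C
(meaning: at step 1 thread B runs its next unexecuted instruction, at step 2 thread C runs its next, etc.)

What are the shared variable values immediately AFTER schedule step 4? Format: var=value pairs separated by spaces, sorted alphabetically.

Answer: x=5 y=0 z=5

Derivation:
Step 1: thread B executes B1 (y = y * -1). Shared: x=2 y=0 z=4. PCs: A@0 B@1 C@0
Step 2: thread C executes C1 (z = y). Shared: x=2 y=0 z=0. PCs: A@0 B@1 C@1
Step 3: thread B executes B2 (z = z + 5). Shared: x=2 y=0 z=5. PCs: A@0 B@2 C@1
Step 4: thread A executes A1 (x = x + 3). Shared: x=5 y=0 z=5. PCs: A@1 B@2 C@1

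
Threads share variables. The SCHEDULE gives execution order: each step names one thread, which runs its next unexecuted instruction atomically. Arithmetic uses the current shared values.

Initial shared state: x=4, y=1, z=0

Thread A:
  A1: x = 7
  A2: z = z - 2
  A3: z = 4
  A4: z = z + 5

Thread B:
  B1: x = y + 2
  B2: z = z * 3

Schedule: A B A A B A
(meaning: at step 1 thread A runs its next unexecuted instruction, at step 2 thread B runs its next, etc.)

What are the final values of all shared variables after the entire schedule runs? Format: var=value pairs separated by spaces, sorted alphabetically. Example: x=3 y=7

Step 1: thread A executes A1 (x = 7). Shared: x=7 y=1 z=0. PCs: A@1 B@0
Step 2: thread B executes B1 (x = y + 2). Shared: x=3 y=1 z=0. PCs: A@1 B@1
Step 3: thread A executes A2 (z = z - 2). Shared: x=3 y=1 z=-2. PCs: A@2 B@1
Step 4: thread A executes A3 (z = 4). Shared: x=3 y=1 z=4. PCs: A@3 B@1
Step 5: thread B executes B2 (z = z * 3). Shared: x=3 y=1 z=12. PCs: A@3 B@2
Step 6: thread A executes A4 (z = z + 5). Shared: x=3 y=1 z=17. PCs: A@4 B@2

Answer: x=3 y=1 z=17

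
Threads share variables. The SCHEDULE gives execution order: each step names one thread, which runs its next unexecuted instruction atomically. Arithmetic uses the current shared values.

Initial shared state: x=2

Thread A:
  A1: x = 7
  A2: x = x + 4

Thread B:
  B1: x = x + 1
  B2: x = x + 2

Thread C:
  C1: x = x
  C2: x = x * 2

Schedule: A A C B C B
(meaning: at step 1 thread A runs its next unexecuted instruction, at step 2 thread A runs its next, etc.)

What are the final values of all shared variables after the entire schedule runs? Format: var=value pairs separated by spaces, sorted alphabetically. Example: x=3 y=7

Step 1: thread A executes A1 (x = 7). Shared: x=7. PCs: A@1 B@0 C@0
Step 2: thread A executes A2 (x = x + 4). Shared: x=11. PCs: A@2 B@0 C@0
Step 3: thread C executes C1 (x = x). Shared: x=11. PCs: A@2 B@0 C@1
Step 4: thread B executes B1 (x = x + 1). Shared: x=12. PCs: A@2 B@1 C@1
Step 5: thread C executes C2 (x = x * 2). Shared: x=24. PCs: A@2 B@1 C@2
Step 6: thread B executes B2 (x = x + 2). Shared: x=26. PCs: A@2 B@2 C@2

Answer: x=26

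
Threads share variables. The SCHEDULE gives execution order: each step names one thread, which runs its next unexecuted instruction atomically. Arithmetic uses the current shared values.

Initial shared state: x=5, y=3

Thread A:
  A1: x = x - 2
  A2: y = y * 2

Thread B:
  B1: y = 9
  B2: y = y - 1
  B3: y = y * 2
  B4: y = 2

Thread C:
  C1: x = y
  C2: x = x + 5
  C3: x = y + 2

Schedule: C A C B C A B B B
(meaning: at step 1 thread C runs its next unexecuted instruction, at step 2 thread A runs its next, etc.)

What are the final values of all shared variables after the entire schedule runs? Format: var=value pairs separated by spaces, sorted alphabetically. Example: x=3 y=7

Answer: x=11 y=2

Derivation:
Step 1: thread C executes C1 (x = y). Shared: x=3 y=3. PCs: A@0 B@0 C@1
Step 2: thread A executes A1 (x = x - 2). Shared: x=1 y=3. PCs: A@1 B@0 C@1
Step 3: thread C executes C2 (x = x + 5). Shared: x=6 y=3. PCs: A@1 B@0 C@2
Step 4: thread B executes B1 (y = 9). Shared: x=6 y=9. PCs: A@1 B@1 C@2
Step 5: thread C executes C3 (x = y + 2). Shared: x=11 y=9. PCs: A@1 B@1 C@3
Step 6: thread A executes A2 (y = y * 2). Shared: x=11 y=18. PCs: A@2 B@1 C@3
Step 7: thread B executes B2 (y = y - 1). Shared: x=11 y=17. PCs: A@2 B@2 C@3
Step 8: thread B executes B3 (y = y * 2). Shared: x=11 y=34. PCs: A@2 B@3 C@3
Step 9: thread B executes B4 (y = 2). Shared: x=11 y=2. PCs: A@2 B@4 C@3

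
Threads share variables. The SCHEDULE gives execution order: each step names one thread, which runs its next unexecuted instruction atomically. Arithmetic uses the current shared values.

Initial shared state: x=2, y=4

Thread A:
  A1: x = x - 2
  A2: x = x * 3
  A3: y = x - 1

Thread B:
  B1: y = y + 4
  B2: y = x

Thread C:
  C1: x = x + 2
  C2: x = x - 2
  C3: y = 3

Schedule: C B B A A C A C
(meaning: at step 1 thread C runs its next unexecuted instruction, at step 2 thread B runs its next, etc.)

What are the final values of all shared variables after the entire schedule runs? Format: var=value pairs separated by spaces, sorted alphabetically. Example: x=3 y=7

Step 1: thread C executes C1 (x = x + 2). Shared: x=4 y=4. PCs: A@0 B@0 C@1
Step 2: thread B executes B1 (y = y + 4). Shared: x=4 y=8. PCs: A@0 B@1 C@1
Step 3: thread B executes B2 (y = x). Shared: x=4 y=4. PCs: A@0 B@2 C@1
Step 4: thread A executes A1 (x = x - 2). Shared: x=2 y=4. PCs: A@1 B@2 C@1
Step 5: thread A executes A2 (x = x * 3). Shared: x=6 y=4. PCs: A@2 B@2 C@1
Step 6: thread C executes C2 (x = x - 2). Shared: x=4 y=4. PCs: A@2 B@2 C@2
Step 7: thread A executes A3 (y = x - 1). Shared: x=4 y=3. PCs: A@3 B@2 C@2
Step 8: thread C executes C3 (y = 3). Shared: x=4 y=3. PCs: A@3 B@2 C@3

Answer: x=4 y=3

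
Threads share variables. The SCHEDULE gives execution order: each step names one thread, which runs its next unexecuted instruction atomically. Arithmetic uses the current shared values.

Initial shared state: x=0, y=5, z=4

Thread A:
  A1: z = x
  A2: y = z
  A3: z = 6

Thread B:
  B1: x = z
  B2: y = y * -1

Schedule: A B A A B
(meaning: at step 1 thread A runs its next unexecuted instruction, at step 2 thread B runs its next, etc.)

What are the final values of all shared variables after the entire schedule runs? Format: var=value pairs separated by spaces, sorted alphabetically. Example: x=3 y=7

Answer: x=0 y=0 z=6

Derivation:
Step 1: thread A executes A1 (z = x). Shared: x=0 y=5 z=0. PCs: A@1 B@0
Step 2: thread B executes B1 (x = z). Shared: x=0 y=5 z=0. PCs: A@1 B@1
Step 3: thread A executes A2 (y = z). Shared: x=0 y=0 z=0. PCs: A@2 B@1
Step 4: thread A executes A3 (z = 6). Shared: x=0 y=0 z=6. PCs: A@3 B@1
Step 5: thread B executes B2 (y = y * -1). Shared: x=0 y=0 z=6. PCs: A@3 B@2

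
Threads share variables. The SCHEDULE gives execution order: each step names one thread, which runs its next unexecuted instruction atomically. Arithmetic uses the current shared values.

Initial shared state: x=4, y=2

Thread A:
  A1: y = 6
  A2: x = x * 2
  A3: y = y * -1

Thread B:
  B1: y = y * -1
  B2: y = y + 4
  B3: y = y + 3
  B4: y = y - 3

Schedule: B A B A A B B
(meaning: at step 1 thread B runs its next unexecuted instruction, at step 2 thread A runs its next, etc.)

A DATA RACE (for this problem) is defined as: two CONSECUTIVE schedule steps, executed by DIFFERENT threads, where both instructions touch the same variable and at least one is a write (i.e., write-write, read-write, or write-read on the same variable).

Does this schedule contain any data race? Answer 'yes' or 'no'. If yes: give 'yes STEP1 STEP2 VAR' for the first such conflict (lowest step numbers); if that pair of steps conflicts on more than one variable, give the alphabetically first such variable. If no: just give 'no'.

Steps 1,2: B(y = y * -1) vs A(y = 6). RACE on y (W-W).
Steps 2,3: A(y = 6) vs B(y = y + 4). RACE on y (W-W).
Steps 3,4: B(r=y,w=y) vs A(r=x,w=x). No conflict.
Steps 4,5: same thread (A). No race.
Steps 5,6: A(y = y * -1) vs B(y = y + 3). RACE on y (W-W).
Steps 6,7: same thread (B). No race.
First conflict at steps 1,2.

Answer: yes 1 2 y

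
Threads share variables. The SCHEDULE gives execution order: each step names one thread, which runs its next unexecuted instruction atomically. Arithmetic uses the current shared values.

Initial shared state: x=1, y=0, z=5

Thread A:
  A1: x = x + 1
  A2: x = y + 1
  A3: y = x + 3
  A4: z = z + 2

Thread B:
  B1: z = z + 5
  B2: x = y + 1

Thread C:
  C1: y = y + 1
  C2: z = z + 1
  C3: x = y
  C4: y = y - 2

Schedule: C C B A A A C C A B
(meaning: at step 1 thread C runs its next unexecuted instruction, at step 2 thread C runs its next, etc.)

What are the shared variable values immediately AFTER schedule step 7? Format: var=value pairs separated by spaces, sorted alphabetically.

Step 1: thread C executes C1 (y = y + 1). Shared: x=1 y=1 z=5. PCs: A@0 B@0 C@1
Step 2: thread C executes C2 (z = z + 1). Shared: x=1 y=1 z=6. PCs: A@0 B@0 C@2
Step 3: thread B executes B1 (z = z + 5). Shared: x=1 y=1 z=11. PCs: A@0 B@1 C@2
Step 4: thread A executes A1 (x = x + 1). Shared: x=2 y=1 z=11. PCs: A@1 B@1 C@2
Step 5: thread A executes A2 (x = y + 1). Shared: x=2 y=1 z=11. PCs: A@2 B@1 C@2
Step 6: thread A executes A3 (y = x + 3). Shared: x=2 y=5 z=11. PCs: A@3 B@1 C@2
Step 7: thread C executes C3 (x = y). Shared: x=5 y=5 z=11. PCs: A@3 B@1 C@3

Answer: x=5 y=5 z=11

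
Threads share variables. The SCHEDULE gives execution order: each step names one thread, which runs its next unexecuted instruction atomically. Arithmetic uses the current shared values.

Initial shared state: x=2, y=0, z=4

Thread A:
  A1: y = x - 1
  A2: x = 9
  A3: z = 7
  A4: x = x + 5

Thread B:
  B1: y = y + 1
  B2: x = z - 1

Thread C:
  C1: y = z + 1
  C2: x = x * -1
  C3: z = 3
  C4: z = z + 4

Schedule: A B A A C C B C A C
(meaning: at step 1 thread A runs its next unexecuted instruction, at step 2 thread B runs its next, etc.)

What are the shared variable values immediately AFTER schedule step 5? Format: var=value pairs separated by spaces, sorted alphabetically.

Step 1: thread A executes A1 (y = x - 1). Shared: x=2 y=1 z=4. PCs: A@1 B@0 C@0
Step 2: thread B executes B1 (y = y + 1). Shared: x=2 y=2 z=4. PCs: A@1 B@1 C@0
Step 3: thread A executes A2 (x = 9). Shared: x=9 y=2 z=4. PCs: A@2 B@1 C@0
Step 4: thread A executes A3 (z = 7). Shared: x=9 y=2 z=7. PCs: A@3 B@1 C@0
Step 5: thread C executes C1 (y = z + 1). Shared: x=9 y=8 z=7. PCs: A@3 B@1 C@1

Answer: x=9 y=8 z=7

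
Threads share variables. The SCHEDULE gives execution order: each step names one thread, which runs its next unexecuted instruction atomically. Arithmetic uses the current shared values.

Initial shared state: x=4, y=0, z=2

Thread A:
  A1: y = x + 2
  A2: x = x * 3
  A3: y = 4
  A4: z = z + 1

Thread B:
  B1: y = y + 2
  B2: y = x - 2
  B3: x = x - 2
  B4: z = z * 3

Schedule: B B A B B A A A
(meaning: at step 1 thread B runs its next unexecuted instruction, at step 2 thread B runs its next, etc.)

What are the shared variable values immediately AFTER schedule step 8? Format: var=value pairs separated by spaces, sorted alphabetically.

Step 1: thread B executes B1 (y = y + 2). Shared: x=4 y=2 z=2. PCs: A@0 B@1
Step 2: thread B executes B2 (y = x - 2). Shared: x=4 y=2 z=2. PCs: A@0 B@2
Step 3: thread A executes A1 (y = x + 2). Shared: x=4 y=6 z=2. PCs: A@1 B@2
Step 4: thread B executes B3 (x = x - 2). Shared: x=2 y=6 z=2. PCs: A@1 B@3
Step 5: thread B executes B4 (z = z * 3). Shared: x=2 y=6 z=6. PCs: A@1 B@4
Step 6: thread A executes A2 (x = x * 3). Shared: x=6 y=6 z=6. PCs: A@2 B@4
Step 7: thread A executes A3 (y = 4). Shared: x=6 y=4 z=6. PCs: A@3 B@4
Step 8: thread A executes A4 (z = z + 1). Shared: x=6 y=4 z=7. PCs: A@4 B@4

Answer: x=6 y=4 z=7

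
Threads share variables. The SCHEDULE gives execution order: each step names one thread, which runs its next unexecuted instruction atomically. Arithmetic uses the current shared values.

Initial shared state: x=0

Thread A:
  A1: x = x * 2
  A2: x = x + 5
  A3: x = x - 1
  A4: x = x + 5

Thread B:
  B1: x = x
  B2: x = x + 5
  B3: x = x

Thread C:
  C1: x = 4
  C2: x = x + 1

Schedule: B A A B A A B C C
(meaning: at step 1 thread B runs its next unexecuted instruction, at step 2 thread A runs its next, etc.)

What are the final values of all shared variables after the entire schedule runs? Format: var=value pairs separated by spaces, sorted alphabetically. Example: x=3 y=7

Step 1: thread B executes B1 (x = x). Shared: x=0. PCs: A@0 B@1 C@0
Step 2: thread A executes A1 (x = x * 2). Shared: x=0. PCs: A@1 B@1 C@0
Step 3: thread A executes A2 (x = x + 5). Shared: x=5. PCs: A@2 B@1 C@0
Step 4: thread B executes B2 (x = x + 5). Shared: x=10. PCs: A@2 B@2 C@0
Step 5: thread A executes A3 (x = x - 1). Shared: x=9. PCs: A@3 B@2 C@0
Step 6: thread A executes A4 (x = x + 5). Shared: x=14. PCs: A@4 B@2 C@0
Step 7: thread B executes B3 (x = x). Shared: x=14. PCs: A@4 B@3 C@0
Step 8: thread C executes C1 (x = 4). Shared: x=4. PCs: A@4 B@3 C@1
Step 9: thread C executes C2 (x = x + 1). Shared: x=5. PCs: A@4 B@3 C@2

Answer: x=5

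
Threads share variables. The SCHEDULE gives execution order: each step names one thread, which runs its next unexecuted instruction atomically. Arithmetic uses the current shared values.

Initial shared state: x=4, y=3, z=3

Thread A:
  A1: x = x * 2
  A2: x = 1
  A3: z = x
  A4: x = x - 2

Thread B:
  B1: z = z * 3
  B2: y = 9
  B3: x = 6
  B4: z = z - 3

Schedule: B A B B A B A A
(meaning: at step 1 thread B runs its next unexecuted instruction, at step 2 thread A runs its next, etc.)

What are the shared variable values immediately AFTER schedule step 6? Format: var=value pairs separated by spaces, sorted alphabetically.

Answer: x=1 y=9 z=6

Derivation:
Step 1: thread B executes B1 (z = z * 3). Shared: x=4 y=3 z=9. PCs: A@0 B@1
Step 2: thread A executes A1 (x = x * 2). Shared: x=8 y=3 z=9. PCs: A@1 B@1
Step 3: thread B executes B2 (y = 9). Shared: x=8 y=9 z=9. PCs: A@1 B@2
Step 4: thread B executes B3 (x = 6). Shared: x=6 y=9 z=9. PCs: A@1 B@3
Step 5: thread A executes A2 (x = 1). Shared: x=1 y=9 z=9. PCs: A@2 B@3
Step 6: thread B executes B4 (z = z - 3). Shared: x=1 y=9 z=6. PCs: A@2 B@4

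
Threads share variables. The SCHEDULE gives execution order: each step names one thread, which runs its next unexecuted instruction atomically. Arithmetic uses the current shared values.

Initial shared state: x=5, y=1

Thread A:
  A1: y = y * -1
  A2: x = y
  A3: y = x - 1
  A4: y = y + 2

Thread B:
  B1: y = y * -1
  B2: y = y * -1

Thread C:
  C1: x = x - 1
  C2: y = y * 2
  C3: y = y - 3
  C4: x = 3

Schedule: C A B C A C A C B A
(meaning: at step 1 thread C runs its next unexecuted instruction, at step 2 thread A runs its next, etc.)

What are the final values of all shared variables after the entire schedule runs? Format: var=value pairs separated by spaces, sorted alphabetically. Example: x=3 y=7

Answer: x=3 y=1

Derivation:
Step 1: thread C executes C1 (x = x - 1). Shared: x=4 y=1. PCs: A@0 B@0 C@1
Step 2: thread A executes A1 (y = y * -1). Shared: x=4 y=-1. PCs: A@1 B@0 C@1
Step 3: thread B executes B1 (y = y * -1). Shared: x=4 y=1. PCs: A@1 B@1 C@1
Step 4: thread C executes C2 (y = y * 2). Shared: x=4 y=2. PCs: A@1 B@1 C@2
Step 5: thread A executes A2 (x = y). Shared: x=2 y=2. PCs: A@2 B@1 C@2
Step 6: thread C executes C3 (y = y - 3). Shared: x=2 y=-1. PCs: A@2 B@1 C@3
Step 7: thread A executes A3 (y = x - 1). Shared: x=2 y=1. PCs: A@3 B@1 C@3
Step 8: thread C executes C4 (x = 3). Shared: x=3 y=1. PCs: A@3 B@1 C@4
Step 9: thread B executes B2 (y = y * -1). Shared: x=3 y=-1. PCs: A@3 B@2 C@4
Step 10: thread A executes A4 (y = y + 2). Shared: x=3 y=1. PCs: A@4 B@2 C@4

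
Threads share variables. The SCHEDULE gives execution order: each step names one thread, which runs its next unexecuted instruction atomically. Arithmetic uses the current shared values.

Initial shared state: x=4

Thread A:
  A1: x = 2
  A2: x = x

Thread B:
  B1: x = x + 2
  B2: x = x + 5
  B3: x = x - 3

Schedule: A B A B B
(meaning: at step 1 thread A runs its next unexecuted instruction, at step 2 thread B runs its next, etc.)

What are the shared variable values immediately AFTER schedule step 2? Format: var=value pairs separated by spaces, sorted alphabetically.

Answer: x=4

Derivation:
Step 1: thread A executes A1 (x = 2). Shared: x=2. PCs: A@1 B@0
Step 2: thread B executes B1 (x = x + 2). Shared: x=4. PCs: A@1 B@1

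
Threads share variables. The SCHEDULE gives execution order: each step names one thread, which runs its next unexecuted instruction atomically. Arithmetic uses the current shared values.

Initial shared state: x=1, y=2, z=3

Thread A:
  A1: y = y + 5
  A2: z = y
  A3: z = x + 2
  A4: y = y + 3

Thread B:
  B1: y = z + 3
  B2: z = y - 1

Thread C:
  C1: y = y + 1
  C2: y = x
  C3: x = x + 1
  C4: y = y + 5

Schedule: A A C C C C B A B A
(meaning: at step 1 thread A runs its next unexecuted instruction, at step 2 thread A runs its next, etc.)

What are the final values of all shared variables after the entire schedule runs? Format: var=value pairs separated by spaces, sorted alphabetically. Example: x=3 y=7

Answer: x=2 y=13 z=9

Derivation:
Step 1: thread A executes A1 (y = y + 5). Shared: x=1 y=7 z=3. PCs: A@1 B@0 C@0
Step 2: thread A executes A2 (z = y). Shared: x=1 y=7 z=7. PCs: A@2 B@0 C@0
Step 3: thread C executes C1 (y = y + 1). Shared: x=1 y=8 z=7. PCs: A@2 B@0 C@1
Step 4: thread C executes C2 (y = x). Shared: x=1 y=1 z=7. PCs: A@2 B@0 C@2
Step 5: thread C executes C3 (x = x + 1). Shared: x=2 y=1 z=7. PCs: A@2 B@0 C@3
Step 6: thread C executes C4 (y = y + 5). Shared: x=2 y=6 z=7. PCs: A@2 B@0 C@4
Step 7: thread B executes B1 (y = z + 3). Shared: x=2 y=10 z=7. PCs: A@2 B@1 C@4
Step 8: thread A executes A3 (z = x + 2). Shared: x=2 y=10 z=4. PCs: A@3 B@1 C@4
Step 9: thread B executes B2 (z = y - 1). Shared: x=2 y=10 z=9. PCs: A@3 B@2 C@4
Step 10: thread A executes A4 (y = y + 3). Shared: x=2 y=13 z=9. PCs: A@4 B@2 C@4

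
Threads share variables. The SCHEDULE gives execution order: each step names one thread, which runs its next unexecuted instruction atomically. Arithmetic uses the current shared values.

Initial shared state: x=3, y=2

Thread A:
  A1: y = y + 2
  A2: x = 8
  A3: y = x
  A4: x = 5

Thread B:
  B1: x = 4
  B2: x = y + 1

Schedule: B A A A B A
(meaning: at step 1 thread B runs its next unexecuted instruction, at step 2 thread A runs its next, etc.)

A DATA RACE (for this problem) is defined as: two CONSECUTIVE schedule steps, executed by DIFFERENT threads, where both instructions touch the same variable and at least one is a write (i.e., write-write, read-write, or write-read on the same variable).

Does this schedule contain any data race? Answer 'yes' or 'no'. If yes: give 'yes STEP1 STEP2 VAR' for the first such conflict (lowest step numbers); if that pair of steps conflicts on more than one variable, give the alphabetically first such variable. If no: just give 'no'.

Answer: yes 4 5 x

Derivation:
Steps 1,2: B(r=-,w=x) vs A(r=y,w=y). No conflict.
Steps 2,3: same thread (A). No race.
Steps 3,4: same thread (A). No race.
Steps 4,5: A(y = x) vs B(x = y + 1). RACE on x (R-W), y (W-R). Multiple vars; alphabetically first is x.
Steps 5,6: B(x = y + 1) vs A(x = 5). RACE on x (W-W).
First conflict at steps 4,5.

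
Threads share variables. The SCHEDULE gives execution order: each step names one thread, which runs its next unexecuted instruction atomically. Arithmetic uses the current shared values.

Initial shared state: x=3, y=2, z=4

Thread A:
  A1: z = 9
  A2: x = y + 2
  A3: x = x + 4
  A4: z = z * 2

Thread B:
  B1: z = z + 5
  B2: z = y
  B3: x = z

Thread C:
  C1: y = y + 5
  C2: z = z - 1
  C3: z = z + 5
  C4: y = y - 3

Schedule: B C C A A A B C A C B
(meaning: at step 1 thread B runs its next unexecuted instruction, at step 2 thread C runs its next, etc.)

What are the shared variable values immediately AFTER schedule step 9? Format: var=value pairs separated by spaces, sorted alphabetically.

Answer: x=13 y=7 z=24

Derivation:
Step 1: thread B executes B1 (z = z + 5). Shared: x=3 y=2 z=9. PCs: A@0 B@1 C@0
Step 2: thread C executes C1 (y = y + 5). Shared: x=3 y=7 z=9. PCs: A@0 B@1 C@1
Step 3: thread C executes C2 (z = z - 1). Shared: x=3 y=7 z=8. PCs: A@0 B@1 C@2
Step 4: thread A executes A1 (z = 9). Shared: x=3 y=7 z=9. PCs: A@1 B@1 C@2
Step 5: thread A executes A2 (x = y + 2). Shared: x=9 y=7 z=9. PCs: A@2 B@1 C@2
Step 6: thread A executes A3 (x = x + 4). Shared: x=13 y=7 z=9. PCs: A@3 B@1 C@2
Step 7: thread B executes B2 (z = y). Shared: x=13 y=7 z=7. PCs: A@3 B@2 C@2
Step 8: thread C executes C3 (z = z + 5). Shared: x=13 y=7 z=12. PCs: A@3 B@2 C@3
Step 9: thread A executes A4 (z = z * 2). Shared: x=13 y=7 z=24. PCs: A@4 B@2 C@3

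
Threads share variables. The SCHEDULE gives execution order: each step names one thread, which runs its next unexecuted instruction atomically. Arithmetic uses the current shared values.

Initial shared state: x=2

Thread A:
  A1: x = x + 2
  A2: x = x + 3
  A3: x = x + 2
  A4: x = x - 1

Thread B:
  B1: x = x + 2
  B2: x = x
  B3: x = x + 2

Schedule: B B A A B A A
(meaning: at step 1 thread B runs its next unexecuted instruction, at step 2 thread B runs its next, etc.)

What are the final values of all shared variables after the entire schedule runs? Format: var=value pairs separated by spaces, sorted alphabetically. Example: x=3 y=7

Step 1: thread B executes B1 (x = x + 2). Shared: x=4. PCs: A@0 B@1
Step 2: thread B executes B2 (x = x). Shared: x=4. PCs: A@0 B@2
Step 3: thread A executes A1 (x = x + 2). Shared: x=6. PCs: A@1 B@2
Step 4: thread A executes A2 (x = x + 3). Shared: x=9. PCs: A@2 B@2
Step 5: thread B executes B3 (x = x + 2). Shared: x=11. PCs: A@2 B@3
Step 6: thread A executes A3 (x = x + 2). Shared: x=13. PCs: A@3 B@3
Step 7: thread A executes A4 (x = x - 1). Shared: x=12. PCs: A@4 B@3

Answer: x=12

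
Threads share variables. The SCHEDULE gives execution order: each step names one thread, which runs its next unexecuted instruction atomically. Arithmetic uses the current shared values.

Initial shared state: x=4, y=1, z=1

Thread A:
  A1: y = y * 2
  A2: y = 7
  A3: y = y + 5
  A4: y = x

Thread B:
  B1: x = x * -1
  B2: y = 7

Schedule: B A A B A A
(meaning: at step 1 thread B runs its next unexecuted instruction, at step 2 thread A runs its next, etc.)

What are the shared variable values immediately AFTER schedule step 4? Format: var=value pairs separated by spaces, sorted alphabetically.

Answer: x=-4 y=7 z=1

Derivation:
Step 1: thread B executes B1 (x = x * -1). Shared: x=-4 y=1 z=1. PCs: A@0 B@1
Step 2: thread A executes A1 (y = y * 2). Shared: x=-4 y=2 z=1. PCs: A@1 B@1
Step 3: thread A executes A2 (y = 7). Shared: x=-4 y=7 z=1. PCs: A@2 B@1
Step 4: thread B executes B2 (y = 7). Shared: x=-4 y=7 z=1. PCs: A@2 B@2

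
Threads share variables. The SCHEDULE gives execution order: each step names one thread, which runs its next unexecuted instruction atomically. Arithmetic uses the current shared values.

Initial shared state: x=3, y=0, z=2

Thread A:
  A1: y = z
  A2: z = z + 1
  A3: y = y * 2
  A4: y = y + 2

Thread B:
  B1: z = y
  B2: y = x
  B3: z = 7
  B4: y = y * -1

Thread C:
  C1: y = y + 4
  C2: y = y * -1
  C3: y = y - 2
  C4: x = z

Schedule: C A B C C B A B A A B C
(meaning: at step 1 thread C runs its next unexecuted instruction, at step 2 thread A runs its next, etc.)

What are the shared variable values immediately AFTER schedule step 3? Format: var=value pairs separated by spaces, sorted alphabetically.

Answer: x=3 y=2 z=2

Derivation:
Step 1: thread C executes C1 (y = y + 4). Shared: x=3 y=4 z=2. PCs: A@0 B@0 C@1
Step 2: thread A executes A1 (y = z). Shared: x=3 y=2 z=2. PCs: A@1 B@0 C@1
Step 3: thread B executes B1 (z = y). Shared: x=3 y=2 z=2. PCs: A@1 B@1 C@1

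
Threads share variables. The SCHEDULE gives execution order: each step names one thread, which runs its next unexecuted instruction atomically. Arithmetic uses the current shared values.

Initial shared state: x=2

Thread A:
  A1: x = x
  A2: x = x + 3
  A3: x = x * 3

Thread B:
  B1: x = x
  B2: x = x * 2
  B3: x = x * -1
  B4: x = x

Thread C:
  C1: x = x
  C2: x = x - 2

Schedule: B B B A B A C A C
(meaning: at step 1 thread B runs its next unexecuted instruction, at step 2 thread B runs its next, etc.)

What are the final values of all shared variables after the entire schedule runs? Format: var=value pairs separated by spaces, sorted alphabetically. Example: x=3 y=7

Answer: x=-5

Derivation:
Step 1: thread B executes B1 (x = x). Shared: x=2. PCs: A@0 B@1 C@0
Step 2: thread B executes B2 (x = x * 2). Shared: x=4. PCs: A@0 B@2 C@0
Step 3: thread B executes B3 (x = x * -1). Shared: x=-4. PCs: A@0 B@3 C@0
Step 4: thread A executes A1 (x = x). Shared: x=-4. PCs: A@1 B@3 C@0
Step 5: thread B executes B4 (x = x). Shared: x=-4. PCs: A@1 B@4 C@0
Step 6: thread A executes A2 (x = x + 3). Shared: x=-1. PCs: A@2 B@4 C@0
Step 7: thread C executes C1 (x = x). Shared: x=-1. PCs: A@2 B@4 C@1
Step 8: thread A executes A3 (x = x * 3). Shared: x=-3. PCs: A@3 B@4 C@1
Step 9: thread C executes C2 (x = x - 2). Shared: x=-5. PCs: A@3 B@4 C@2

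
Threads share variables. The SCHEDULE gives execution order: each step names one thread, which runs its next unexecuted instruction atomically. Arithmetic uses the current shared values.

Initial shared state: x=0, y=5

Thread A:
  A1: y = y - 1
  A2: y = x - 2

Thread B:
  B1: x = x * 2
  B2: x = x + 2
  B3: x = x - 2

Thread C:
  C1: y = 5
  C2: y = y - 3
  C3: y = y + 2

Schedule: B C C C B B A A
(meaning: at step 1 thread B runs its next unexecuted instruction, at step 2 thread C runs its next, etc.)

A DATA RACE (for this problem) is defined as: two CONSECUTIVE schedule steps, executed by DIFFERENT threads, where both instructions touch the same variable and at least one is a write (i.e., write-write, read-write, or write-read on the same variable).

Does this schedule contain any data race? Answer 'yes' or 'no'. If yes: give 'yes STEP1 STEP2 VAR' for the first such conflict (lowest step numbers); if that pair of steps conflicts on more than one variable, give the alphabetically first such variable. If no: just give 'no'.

Answer: no

Derivation:
Steps 1,2: B(r=x,w=x) vs C(r=-,w=y). No conflict.
Steps 2,3: same thread (C). No race.
Steps 3,4: same thread (C). No race.
Steps 4,5: C(r=y,w=y) vs B(r=x,w=x). No conflict.
Steps 5,6: same thread (B). No race.
Steps 6,7: B(r=x,w=x) vs A(r=y,w=y). No conflict.
Steps 7,8: same thread (A). No race.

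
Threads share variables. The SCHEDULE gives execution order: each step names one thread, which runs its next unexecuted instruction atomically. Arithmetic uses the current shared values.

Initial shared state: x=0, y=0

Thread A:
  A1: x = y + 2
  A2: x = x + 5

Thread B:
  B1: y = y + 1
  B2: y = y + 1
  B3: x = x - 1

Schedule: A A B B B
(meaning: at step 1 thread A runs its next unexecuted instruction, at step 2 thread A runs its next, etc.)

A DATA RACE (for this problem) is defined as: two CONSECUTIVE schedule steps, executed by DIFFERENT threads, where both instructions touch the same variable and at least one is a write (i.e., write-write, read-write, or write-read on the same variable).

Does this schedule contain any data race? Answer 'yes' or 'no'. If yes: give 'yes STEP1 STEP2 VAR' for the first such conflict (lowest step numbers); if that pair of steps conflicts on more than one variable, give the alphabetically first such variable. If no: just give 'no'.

Steps 1,2: same thread (A). No race.
Steps 2,3: A(r=x,w=x) vs B(r=y,w=y). No conflict.
Steps 3,4: same thread (B). No race.
Steps 4,5: same thread (B). No race.

Answer: no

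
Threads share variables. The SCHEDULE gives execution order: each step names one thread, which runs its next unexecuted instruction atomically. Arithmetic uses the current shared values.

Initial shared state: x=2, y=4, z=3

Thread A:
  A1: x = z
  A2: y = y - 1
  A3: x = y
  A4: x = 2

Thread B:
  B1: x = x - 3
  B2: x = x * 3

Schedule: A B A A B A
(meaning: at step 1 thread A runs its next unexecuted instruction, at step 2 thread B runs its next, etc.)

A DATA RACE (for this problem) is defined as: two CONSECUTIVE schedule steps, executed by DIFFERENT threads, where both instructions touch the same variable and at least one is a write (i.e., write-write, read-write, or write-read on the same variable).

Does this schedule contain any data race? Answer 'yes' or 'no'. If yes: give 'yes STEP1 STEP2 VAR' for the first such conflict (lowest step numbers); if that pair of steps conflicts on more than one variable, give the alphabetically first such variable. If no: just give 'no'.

Steps 1,2: A(x = z) vs B(x = x - 3). RACE on x (W-W).
Steps 2,3: B(r=x,w=x) vs A(r=y,w=y). No conflict.
Steps 3,4: same thread (A). No race.
Steps 4,5: A(x = y) vs B(x = x * 3). RACE on x (W-W).
Steps 5,6: B(x = x * 3) vs A(x = 2). RACE on x (W-W).
First conflict at steps 1,2.

Answer: yes 1 2 x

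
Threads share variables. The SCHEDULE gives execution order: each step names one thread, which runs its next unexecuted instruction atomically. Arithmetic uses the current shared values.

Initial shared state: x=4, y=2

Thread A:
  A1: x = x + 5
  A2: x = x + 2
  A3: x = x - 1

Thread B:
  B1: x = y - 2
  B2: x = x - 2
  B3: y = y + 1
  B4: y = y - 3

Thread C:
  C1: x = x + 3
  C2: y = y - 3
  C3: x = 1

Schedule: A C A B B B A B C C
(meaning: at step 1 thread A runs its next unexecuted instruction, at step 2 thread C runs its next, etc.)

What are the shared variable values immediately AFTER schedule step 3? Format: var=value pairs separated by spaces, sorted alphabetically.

Answer: x=14 y=2

Derivation:
Step 1: thread A executes A1 (x = x + 5). Shared: x=9 y=2. PCs: A@1 B@0 C@0
Step 2: thread C executes C1 (x = x + 3). Shared: x=12 y=2. PCs: A@1 B@0 C@1
Step 3: thread A executes A2 (x = x + 2). Shared: x=14 y=2. PCs: A@2 B@0 C@1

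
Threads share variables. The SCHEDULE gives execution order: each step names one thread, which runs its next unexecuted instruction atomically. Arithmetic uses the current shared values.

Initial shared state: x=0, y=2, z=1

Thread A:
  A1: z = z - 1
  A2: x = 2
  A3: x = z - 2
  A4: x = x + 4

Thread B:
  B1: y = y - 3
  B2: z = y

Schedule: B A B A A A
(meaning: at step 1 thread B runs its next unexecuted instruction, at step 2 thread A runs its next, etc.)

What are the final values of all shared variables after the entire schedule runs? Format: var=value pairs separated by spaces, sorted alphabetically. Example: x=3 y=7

Step 1: thread B executes B1 (y = y - 3). Shared: x=0 y=-1 z=1. PCs: A@0 B@1
Step 2: thread A executes A1 (z = z - 1). Shared: x=0 y=-1 z=0. PCs: A@1 B@1
Step 3: thread B executes B2 (z = y). Shared: x=0 y=-1 z=-1. PCs: A@1 B@2
Step 4: thread A executes A2 (x = 2). Shared: x=2 y=-1 z=-1. PCs: A@2 B@2
Step 5: thread A executes A3 (x = z - 2). Shared: x=-3 y=-1 z=-1. PCs: A@3 B@2
Step 6: thread A executes A4 (x = x + 4). Shared: x=1 y=-1 z=-1. PCs: A@4 B@2

Answer: x=1 y=-1 z=-1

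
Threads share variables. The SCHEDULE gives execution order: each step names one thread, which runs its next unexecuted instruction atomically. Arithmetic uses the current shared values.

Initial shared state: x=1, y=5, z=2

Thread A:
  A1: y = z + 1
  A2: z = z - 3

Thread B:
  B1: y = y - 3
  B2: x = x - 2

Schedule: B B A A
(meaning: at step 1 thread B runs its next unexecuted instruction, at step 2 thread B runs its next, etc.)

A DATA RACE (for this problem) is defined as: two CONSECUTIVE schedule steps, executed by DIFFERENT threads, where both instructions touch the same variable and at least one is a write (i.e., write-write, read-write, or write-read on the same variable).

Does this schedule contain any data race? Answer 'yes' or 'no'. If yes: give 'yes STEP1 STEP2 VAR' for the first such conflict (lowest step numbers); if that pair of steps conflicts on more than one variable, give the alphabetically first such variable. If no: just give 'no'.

Steps 1,2: same thread (B). No race.
Steps 2,3: B(r=x,w=x) vs A(r=z,w=y). No conflict.
Steps 3,4: same thread (A). No race.

Answer: no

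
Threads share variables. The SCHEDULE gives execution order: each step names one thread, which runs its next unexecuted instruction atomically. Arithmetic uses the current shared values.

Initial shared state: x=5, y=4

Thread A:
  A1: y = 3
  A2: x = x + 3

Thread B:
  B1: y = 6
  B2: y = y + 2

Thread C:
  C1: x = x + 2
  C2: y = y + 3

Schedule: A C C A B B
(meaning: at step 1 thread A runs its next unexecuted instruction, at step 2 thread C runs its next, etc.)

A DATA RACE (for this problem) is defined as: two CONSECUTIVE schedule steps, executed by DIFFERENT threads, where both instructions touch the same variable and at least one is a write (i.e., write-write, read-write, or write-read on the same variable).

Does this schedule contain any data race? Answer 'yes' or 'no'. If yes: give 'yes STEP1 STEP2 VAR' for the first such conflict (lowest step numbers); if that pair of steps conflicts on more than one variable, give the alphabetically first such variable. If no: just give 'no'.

Steps 1,2: A(r=-,w=y) vs C(r=x,w=x). No conflict.
Steps 2,3: same thread (C). No race.
Steps 3,4: C(r=y,w=y) vs A(r=x,w=x). No conflict.
Steps 4,5: A(r=x,w=x) vs B(r=-,w=y). No conflict.
Steps 5,6: same thread (B). No race.

Answer: no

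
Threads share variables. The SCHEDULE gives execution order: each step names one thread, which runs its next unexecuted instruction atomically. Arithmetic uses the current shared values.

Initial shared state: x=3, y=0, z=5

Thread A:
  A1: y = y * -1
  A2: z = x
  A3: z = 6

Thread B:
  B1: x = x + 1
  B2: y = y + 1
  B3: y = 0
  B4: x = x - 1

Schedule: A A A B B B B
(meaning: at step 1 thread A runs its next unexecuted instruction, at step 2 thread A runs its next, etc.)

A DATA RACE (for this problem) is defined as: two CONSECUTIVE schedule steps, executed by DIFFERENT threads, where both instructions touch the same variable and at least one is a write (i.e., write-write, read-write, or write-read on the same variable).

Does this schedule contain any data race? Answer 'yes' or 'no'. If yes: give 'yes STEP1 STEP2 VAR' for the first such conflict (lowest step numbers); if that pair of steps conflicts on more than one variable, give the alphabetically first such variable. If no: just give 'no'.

Steps 1,2: same thread (A). No race.
Steps 2,3: same thread (A). No race.
Steps 3,4: A(r=-,w=z) vs B(r=x,w=x). No conflict.
Steps 4,5: same thread (B). No race.
Steps 5,6: same thread (B). No race.
Steps 6,7: same thread (B). No race.

Answer: no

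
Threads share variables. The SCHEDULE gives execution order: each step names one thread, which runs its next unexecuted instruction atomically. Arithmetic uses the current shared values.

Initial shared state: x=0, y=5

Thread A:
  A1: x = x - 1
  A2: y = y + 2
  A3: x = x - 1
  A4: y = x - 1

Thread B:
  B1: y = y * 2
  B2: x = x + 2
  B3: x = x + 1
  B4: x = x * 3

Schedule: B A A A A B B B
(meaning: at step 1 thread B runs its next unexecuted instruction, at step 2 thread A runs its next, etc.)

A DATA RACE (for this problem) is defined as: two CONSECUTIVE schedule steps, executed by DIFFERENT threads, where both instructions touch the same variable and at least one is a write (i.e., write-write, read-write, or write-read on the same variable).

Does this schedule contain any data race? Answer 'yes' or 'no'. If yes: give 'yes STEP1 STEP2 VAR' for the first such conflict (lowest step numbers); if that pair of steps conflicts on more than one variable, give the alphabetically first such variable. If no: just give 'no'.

Steps 1,2: B(r=y,w=y) vs A(r=x,w=x). No conflict.
Steps 2,3: same thread (A). No race.
Steps 3,4: same thread (A). No race.
Steps 4,5: same thread (A). No race.
Steps 5,6: A(y = x - 1) vs B(x = x + 2). RACE on x (R-W).
Steps 6,7: same thread (B). No race.
Steps 7,8: same thread (B). No race.
First conflict at steps 5,6.

Answer: yes 5 6 x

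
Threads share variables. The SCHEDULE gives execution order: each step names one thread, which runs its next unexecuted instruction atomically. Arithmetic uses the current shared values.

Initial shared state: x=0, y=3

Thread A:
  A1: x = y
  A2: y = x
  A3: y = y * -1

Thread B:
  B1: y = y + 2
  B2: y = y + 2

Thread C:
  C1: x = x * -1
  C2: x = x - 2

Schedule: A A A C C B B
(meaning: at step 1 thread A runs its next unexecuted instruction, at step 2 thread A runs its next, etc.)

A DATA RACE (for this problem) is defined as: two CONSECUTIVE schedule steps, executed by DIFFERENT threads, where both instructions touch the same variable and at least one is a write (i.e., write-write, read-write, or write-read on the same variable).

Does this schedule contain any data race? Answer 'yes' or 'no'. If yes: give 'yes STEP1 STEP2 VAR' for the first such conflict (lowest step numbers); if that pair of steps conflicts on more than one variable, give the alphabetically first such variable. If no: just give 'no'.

Answer: no

Derivation:
Steps 1,2: same thread (A). No race.
Steps 2,3: same thread (A). No race.
Steps 3,4: A(r=y,w=y) vs C(r=x,w=x). No conflict.
Steps 4,5: same thread (C). No race.
Steps 5,6: C(r=x,w=x) vs B(r=y,w=y). No conflict.
Steps 6,7: same thread (B). No race.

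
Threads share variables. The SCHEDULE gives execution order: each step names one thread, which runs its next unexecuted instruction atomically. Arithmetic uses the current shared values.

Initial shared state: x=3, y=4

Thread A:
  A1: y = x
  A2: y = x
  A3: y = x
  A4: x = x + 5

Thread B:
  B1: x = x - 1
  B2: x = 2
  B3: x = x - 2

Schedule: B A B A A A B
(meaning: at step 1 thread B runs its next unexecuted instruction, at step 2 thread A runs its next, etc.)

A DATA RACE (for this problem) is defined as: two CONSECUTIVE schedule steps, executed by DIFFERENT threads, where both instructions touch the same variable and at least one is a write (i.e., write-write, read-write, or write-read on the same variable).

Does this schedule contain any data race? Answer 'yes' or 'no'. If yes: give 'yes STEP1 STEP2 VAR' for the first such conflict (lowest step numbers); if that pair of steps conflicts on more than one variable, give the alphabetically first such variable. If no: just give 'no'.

Steps 1,2: B(x = x - 1) vs A(y = x). RACE on x (W-R).
Steps 2,3: A(y = x) vs B(x = 2). RACE on x (R-W).
Steps 3,4: B(x = 2) vs A(y = x). RACE on x (W-R).
Steps 4,5: same thread (A). No race.
Steps 5,6: same thread (A). No race.
Steps 6,7: A(x = x + 5) vs B(x = x - 2). RACE on x (W-W).
First conflict at steps 1,2.

Answer: yes 1 2 x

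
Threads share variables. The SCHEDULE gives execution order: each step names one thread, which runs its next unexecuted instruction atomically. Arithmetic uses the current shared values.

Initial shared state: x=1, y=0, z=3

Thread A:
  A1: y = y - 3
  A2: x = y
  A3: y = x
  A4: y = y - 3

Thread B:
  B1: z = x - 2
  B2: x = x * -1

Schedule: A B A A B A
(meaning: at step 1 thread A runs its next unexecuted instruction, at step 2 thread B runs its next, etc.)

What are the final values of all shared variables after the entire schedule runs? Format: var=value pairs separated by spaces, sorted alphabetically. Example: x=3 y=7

Step 1: thread A executes A1 (y = y - 3). Shared: x=1 y=-3 z=3. PCs: A@1 B@0
Step 2: thread B executes B1 (z = x - 2). Shared: x=1 y=-3 z=-1. PCs: A@1 B@1
Step 3: thread A executes A2 (x = y). Shared: x=-3 y=-3 z=-1. PCs: A@2 B@1
Step 4: thread A executes A3 (y = x). Shared: x=-3 y=-3 z=-1. PCs: A@3 B@1
Step 5: thread B executes B2 (x = x * -1). Shared: x=3 y=-3 z=-1. PCs: A@3 B@2
Step 6: thread A executes A4 (y = y - 3). Shared: x=3 y=-6 z=-1. PCs: A@4 B@2

Answer: x=3 y=-6 z=-1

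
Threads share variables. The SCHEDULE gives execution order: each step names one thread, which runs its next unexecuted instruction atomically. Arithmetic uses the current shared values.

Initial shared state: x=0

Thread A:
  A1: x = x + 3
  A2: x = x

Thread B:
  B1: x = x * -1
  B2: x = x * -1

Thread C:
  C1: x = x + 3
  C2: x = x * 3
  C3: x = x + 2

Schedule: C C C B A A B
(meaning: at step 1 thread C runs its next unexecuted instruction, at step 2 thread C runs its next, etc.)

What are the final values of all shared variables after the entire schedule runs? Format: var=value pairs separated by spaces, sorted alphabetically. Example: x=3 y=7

Step 1: thread C executes C1 (x = x + 3). Shared: x=3. PCs: A@0 B@0 C@1
Step 2: thread C executes C2 (x = x * 3). Shared: x=9. PCs: A@0 B@0 C@2
Step 3: thread C executes C3 (x = x + 2). Shared: x=11. PCs: A@0 B@0 C@3
Step 4: thread B executes B1 (x = x * -1). Shared: x=-11. PCs: A@0 B@1 C@3
Step 5: thread A executes A1 (x = x + 3). Shared: x=-8. PCs: A@1 B@1 C@3
Step 6: thread A executes A2 (x = x). Shared: x=-8. PCs: A@2 B@1 C@3
Step 7: thread B executes B2 (x = x * -1). Shared: x=8. PCs: A@2 B@2 C@3

Answer: x=8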